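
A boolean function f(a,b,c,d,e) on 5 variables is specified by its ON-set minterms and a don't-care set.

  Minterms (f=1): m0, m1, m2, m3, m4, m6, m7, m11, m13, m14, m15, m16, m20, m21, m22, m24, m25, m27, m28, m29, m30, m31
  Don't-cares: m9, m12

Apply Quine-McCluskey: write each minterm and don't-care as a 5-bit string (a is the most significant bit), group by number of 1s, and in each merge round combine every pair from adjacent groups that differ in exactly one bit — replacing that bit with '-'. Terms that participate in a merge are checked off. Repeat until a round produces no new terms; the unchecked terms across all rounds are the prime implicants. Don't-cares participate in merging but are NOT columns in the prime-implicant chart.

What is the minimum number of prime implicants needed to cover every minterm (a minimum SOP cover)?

Round 0: 00000✓ 00001✓ 00010✓ 00011✓ 00100✓ 00110✓ 00111✓ 01001✓ 01011✓ 01100✓ 01101✓ 01110✓ 01111✓ 10000✓ 10100✓ 10101✓ 10110✓ 11000✓ 11001✓ 11011✓ 11100✓ 11101✓ 11110✓ 11111✓
Round 1: -0000✓ -0100✓ -0110✓ -1001✓ -1011✓ -1100✓ -1101✓ -1110✓ -1111✓ 0-001✓ 0-011✓ 0-100✓ 0-110✓ 0-111✓ 00-00✓ 00-10✓ 00-11✓ 000-0✓ 000-1✓ 0000-✓ 0001-✓ 001-0✓ 0011-✓ 01-01✓ 01-11✓ 010-1✓ 011-0✓ 011-1✓ 0110-✓ 0111-✓ 1-000✓ 1-100✓ 1-101✓ 1-110✓ 10-00✓ 101-0✓ 1010-✓ 11-00✓ 11-01✓ 11-11✓ 110-1✓ 1100-✓ 111-0✓ 111-1✓ 1110-✓ 1111-✓
Round 2: --100✓ --110✓ -0-00 -01-0✓ -1-01✓ -1-11✓ -10-1✓ -11-0✓ -11-1✓ -110-✓ -111-✓ 0--11 0-0-1 0-1-0✓ 0-11- 00--0 00-1- 000-- 01--1✓ 011--✓ 1--00 1-1-0✓ 1-10- 11--1✓ 11-0- 111--✓
Round 3: --1-0 -1--1 -11--
PIs = {--1-0, -0-00, -1--1, -11--, 0--11, 0-0-1, 0-11-, 00--0, 00-1-, 000--, 1--00, 1-10-, 11-0-}
Coverage chart:
  m0: -0-00,00--0,000--
  m1: 0-0-1,000--
  m2: 00--0,00-1-,000--
  m3: 0--11,0-0-1,00-1-,000--
  m4: --1-0,-0-00,00--0
  m6: --1-0,0-11-,00--0,00-1-
  m7: 0--11,0-11-,00-1-
  m11: -1--1,0--11,0-0-1
  m13: -1--1,-11--
  m14: --1-0,-11--,0-11-
  m15: -1--1,-11--,0--11,0-11-
  m16: -0-00,1--00
  m20: --1-0,-0-00,1--00,1-10-
  m21: 1-10- ←essential
  m22: --1-0 ←essential
  m24: 1--00,11-0-
  m25: -1--1,11-0-
  m27: -1--1 ←essential
  m28: --1-0,-11--,1--00,1-10-,11-0-
  m29: -1--1,-11--,1-10-,11-0-
  m30: --1-0,-11--
  m31: -1--1,-11--
Essential: --1-0, -1--1, 1-10-
Petrick residual → 0--11, 000--, 1--00
Min cover (6 terms): ce' + be + a'de + a'b'c' + ad'e' + acd'

6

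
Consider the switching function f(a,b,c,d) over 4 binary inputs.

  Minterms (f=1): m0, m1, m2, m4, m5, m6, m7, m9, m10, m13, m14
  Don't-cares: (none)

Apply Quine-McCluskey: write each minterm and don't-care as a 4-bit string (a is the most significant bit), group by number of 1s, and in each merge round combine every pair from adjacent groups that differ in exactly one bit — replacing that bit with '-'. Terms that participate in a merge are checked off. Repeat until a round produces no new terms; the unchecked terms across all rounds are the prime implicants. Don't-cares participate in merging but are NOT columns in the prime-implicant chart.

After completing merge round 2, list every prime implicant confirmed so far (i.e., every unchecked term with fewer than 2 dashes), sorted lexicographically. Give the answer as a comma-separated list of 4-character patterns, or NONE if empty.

NONE

Round 0: 0000✓ 0001✓ 0010✓ 0100✓ 0101✓ 0110✓ 0111✓ 1001✓ 1010✓ 1101✓ 1110✓
Round 1: -001✓ -010✓ -101✓ -110✓ 0-00✓ 0-01✓ 0-10✓ 00-0✓ 000-✓ 01-0✓ 01-1✓ 010-✓ 011-✓ 1-01✓ 1-10✓
Round 2: --01 --10 0--0 0-0- 01--
PIs = {--01, --10, 0--0, 0-0-, 01--}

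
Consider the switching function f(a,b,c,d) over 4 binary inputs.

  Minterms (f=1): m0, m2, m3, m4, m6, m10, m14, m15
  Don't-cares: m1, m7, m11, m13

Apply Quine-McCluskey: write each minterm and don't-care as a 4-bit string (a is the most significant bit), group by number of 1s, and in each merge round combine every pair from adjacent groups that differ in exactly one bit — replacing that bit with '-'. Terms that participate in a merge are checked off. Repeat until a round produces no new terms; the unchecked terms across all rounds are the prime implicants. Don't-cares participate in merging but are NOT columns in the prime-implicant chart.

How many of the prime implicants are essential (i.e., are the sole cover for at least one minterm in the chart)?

[col 0] 0000*, 0001*, 0010*, 0011*, 0100*, 0110*, 0111*, 1010*, 1011*, 1101*, 1110*, 1111*
[col 1] -010*, -011*, -110*, -111*, 0-00*, 0-10*, 0-11*, 00-0*, 00-1*, 000-*, 001-*, 01-0*, 011-*, 1-10*, 1-11*, 101-*, 11-1, 111-*
[col 2] --10*, --11*, -01-*, -11-*, 0--0, 0-1-*, 00--, 1-1-*
[col 3] --1-
Prime implicants: --1-, 0--0, 00--, 11-1
PI chart (minterm → PIs covering it):
  0 | 0--0,00--
  2 | --1-,0--0,00--
  3 | --1-,00--
  4 | 0--0  (sole → essential)
  6 | --1-,0--0
  10 | --1-  (sole → essential)
  14 | --1-  (sole → essential)
  15 | --1-,11-1
Essential prime implicants: --1-, 0--0

2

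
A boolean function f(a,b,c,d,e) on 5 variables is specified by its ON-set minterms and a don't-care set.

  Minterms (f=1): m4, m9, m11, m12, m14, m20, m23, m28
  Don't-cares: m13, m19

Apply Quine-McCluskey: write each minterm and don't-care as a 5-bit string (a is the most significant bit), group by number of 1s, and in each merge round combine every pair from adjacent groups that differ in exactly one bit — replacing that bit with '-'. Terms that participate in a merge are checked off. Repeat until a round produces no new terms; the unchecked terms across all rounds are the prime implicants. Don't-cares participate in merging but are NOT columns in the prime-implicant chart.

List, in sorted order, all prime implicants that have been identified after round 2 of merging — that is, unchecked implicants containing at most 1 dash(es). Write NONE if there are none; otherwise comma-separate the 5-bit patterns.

size-2^0 implicants → 00100(✓)  01001(✓)  01011(✓)  01100(✓)  01101(✓)  01110(✓)  10011(✓)  10100(✓)  10111(✓)  11100(✓)
size-2^1 implicants → -0100(✓)  -1100(✓)  0-100(✓)  01-01  010-1  011-0  0110-  1-100(✓)  10-11
size-2^2 implicants → --100
Unchecked terms (primes): --100, 01-01, 010-1, 011-0, 0110-, 10-11

01-01, 010-1, 011-0, 0110-, 10-11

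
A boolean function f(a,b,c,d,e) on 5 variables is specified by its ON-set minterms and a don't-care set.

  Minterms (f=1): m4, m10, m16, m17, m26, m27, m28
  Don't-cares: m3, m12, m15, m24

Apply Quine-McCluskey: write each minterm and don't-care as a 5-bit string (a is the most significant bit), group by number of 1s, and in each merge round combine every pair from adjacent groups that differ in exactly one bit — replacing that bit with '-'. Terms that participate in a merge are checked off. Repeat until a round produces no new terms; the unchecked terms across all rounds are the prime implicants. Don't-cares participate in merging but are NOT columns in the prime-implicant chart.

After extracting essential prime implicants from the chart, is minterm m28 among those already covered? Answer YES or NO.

NO

[col 0] 00011, 00100*, 01010*, 01100*, 01111, 10000*, 10001*, 11000*, 11010*, 11011*, 11100*
[col 1] -1010, -1100, 0-100, 1-000, 1000-, 11-00, 110-0, 1101-
Prime implicants: -1010, -1100, 0-100, 00011, 01111, 1-000, 1000-, 11-00, 110-0, 1101-
PI chart (minterm → PIs covering it):
  4 | 0-100  (sole → essential)
  10 | -1010  (sole → essential)
  16 | 1-000,1000-
  17 | 1000-  (sole → essential)
  26 | -1010,110-0,1101-
  27 | 1101-  (sole → essential)
  28 | -1100,11-00
Essential prime implicants: -1010, 0-100, 1000-, 1101-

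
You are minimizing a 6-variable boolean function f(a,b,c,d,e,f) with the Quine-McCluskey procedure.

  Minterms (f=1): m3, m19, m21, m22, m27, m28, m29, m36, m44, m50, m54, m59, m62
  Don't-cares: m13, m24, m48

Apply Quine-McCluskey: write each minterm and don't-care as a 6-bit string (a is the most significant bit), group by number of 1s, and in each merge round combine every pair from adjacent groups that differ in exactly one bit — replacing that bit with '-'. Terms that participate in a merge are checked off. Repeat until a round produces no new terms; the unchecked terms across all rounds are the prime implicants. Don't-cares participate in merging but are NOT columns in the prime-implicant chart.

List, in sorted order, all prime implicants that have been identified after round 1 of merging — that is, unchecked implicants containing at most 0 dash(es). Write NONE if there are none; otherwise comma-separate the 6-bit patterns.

Round 0: 000011✓ 001101✓ 010011✓ 010101✓ 010110✓ 011000✓ 011011✓ 011100✓ 011101✓ 100100✓ 101100✓ 110000✓ 110010✓ 110110✓ 111011✓ 111110✓
Round 1: -10110 -11011 0-0011 0-1101 01-011 01-101 011-00 01110- 10-100 11-110 110-10 1100-0
PIs = {-10110, -11011, 0-0011, 0-1101, 01-011, 01-101, 011-00, 01110-, 10-100, 11-110, 110-10, 1100-0}

NONE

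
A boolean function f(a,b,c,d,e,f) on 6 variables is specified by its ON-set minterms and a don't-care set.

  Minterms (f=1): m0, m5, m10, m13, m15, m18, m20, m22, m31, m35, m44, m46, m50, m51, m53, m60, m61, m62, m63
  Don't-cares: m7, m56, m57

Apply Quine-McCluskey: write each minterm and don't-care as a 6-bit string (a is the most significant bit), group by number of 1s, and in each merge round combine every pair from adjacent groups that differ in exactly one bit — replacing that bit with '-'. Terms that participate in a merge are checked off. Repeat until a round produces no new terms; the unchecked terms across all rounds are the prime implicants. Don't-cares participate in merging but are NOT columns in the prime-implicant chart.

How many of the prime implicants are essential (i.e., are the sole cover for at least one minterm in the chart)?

[col 0] 000000, 000101*, 000111*, 001010, 001101*, 001111*, 010010*, 010100*, 010110*, 011111*, 100011*, 101100*, 101110*, 110010*, 110011*, 110101*, 111000*, 111001*, 111100*, 111101*, 111110*, 111111*
[col 1] -10010, -11111, 0-1111, 00-101*, 00-111*, 0001-1*, 0011-1*, 010-10, 0101-0, 1-0011, 1-1100*, 1-1110*, 1011-0*, 11-101, 11001-, 111-00*, 111-01*, 11100-*, 1111-0*, 1111-1*, 11110-*, 11111-*
[col 2] 00-1-1, 1-11-0, 111-0-, 1111--
Prime implicants: -10010, -11111, 0-1111, 00-1-1, 000000, 001010, 010-10, 0101-0, 1-0011, 1-11-0, 11-101, 11001-, 111-0-, 1111--
PI chart (minterm → PIs covering it):
  0 | 000000  (sole → essential)
  5 | 00-1-1  (sole → essential)
  10 | 001010  (sole → essential)
  13 | 00-1-1  (sole → essential)
  15 | 0-1111,00-1-1
  18 | -10010,010-10
  20 | 0101-0  (sole → essential)
  22 | 010-10,0101-0
  31 | -11111,0-1111
  35 | 1-0011  (sole → essential)
  44 | 1-11-0  (sole → essential)
  46 | 1-11-0  (sole → essential)
  50 | -10010,11001-
  51 | 1-0011,11001-
  53 | 11-101  (sole → essential)
  60 | 1-11-0,111-0-,1111--
  61 | 11-101,111-0-,1111--
  62 | 1-11-0,1111--
  63 | -11111,1111--
Essential prime implicants: 00-1-1, 000000, 001010, 0101-0, 1-0011, 1-11-0, 11-101

7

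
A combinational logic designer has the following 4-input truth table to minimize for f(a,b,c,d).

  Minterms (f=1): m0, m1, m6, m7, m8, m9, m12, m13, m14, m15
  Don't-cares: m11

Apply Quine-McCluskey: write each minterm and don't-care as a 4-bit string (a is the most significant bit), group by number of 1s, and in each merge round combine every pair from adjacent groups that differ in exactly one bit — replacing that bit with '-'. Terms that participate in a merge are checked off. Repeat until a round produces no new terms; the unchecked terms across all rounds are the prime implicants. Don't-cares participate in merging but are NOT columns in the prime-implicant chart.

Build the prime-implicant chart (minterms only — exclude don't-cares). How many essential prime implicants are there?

2

[col 0] 0000*, 0001*, 0110*, 0111*, 1000*, 1001*, 1011*, 1100*, 1101*, 1110*, 1111*
[col 1] -000*, -001*, -110*, -111*, 000-*, 011-*, 1-00*, 1-01*, 1-11*, 10-1*, 100-*, 11-0*, 11-1*, 110-*, 111-*
[col 2] -00-, -11-, 1--1, 1-0-, 11--
Prime implicants: -00-, -11-, 1--1, 1-0-, 11--
PI chart (minterm → PIs covering it):
  0 | -00-  (sole → essential)
  1 | -00-  (sole → essential)
  6 | -11-  (sole → essential)
  7 | -11-  (sole → essential)
  8 | -00-,1-0-
  9 | -00-,1--1,1-0-
  12 | 1-0-,11--
  13 | 1--1,1-0-,11--
  14 | -11-,11--
  15 | -11-,1--1,11--
Essential prime implicants: -00-, -11-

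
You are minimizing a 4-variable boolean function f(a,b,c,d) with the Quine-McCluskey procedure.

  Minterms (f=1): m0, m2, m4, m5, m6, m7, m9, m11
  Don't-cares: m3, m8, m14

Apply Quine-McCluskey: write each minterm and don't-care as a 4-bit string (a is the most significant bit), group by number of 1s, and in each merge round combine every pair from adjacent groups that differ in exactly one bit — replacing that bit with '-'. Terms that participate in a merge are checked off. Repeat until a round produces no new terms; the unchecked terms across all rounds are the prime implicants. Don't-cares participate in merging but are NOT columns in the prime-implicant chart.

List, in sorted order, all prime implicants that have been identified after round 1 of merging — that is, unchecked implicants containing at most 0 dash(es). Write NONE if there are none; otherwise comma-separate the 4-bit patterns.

NONE

size-2^0 implicants → 0000(✓)  0010(✓)  0011(✓)  0100(✓)  0101(✓)  0110(✓)  0111(✓)  1000(✓)  1001(✓)  1011(✓)  1110(✓)
size-2^1 implicants → -000  -011  -110  0-00(✓)  0-10(✓)  0-11(✓)  00-0(✓)  001-(✓)  01-0(✓)  01-1(✓)  010-(✓)  011-(✓)  10-1  100-
size-2^2 implicants → 0--0  0-1-  01--
Unchecked terms (primes): -000, -011, -110, 0--0, 0-1-, 01--, 10-1, 100-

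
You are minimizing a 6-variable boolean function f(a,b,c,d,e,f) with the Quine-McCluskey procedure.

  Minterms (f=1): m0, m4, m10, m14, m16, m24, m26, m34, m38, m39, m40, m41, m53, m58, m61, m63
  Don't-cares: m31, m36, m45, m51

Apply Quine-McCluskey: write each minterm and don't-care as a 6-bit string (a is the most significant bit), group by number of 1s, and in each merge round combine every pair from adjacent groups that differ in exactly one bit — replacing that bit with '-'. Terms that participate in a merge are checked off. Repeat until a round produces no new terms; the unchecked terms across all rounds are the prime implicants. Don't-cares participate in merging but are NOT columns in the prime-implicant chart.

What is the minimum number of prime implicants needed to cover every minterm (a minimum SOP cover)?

9

[col 0] 000000*, 000100*, 001010*, 001110*, 010000*, 011000*, 011010*, 011111*, 100010*, 100100*, 100110*, 100111*, 101000*, 101001*, 101101*, 110011, 110101*, 111010*, 111101*, 111111*
[col 1] -00100, -11010, -11111, 0-0000, 0-1010, 000-00, 001-10, 01-000, 0110-0, 1-1101, 100-10, 1001-0, 10011-, 101-01, 10100-, 11-101, 1111-1
Prime implicants: -00100, -11010, -11111, 0-0000, 0-1010, 000-00, 001-10, 01-000, 0110-0, 1-1101, 100-10, 1001-0, 10011-, 101-01, 10100-, 11-101, 110011, 1111-1
PI chart (minterm → PIs covering it):
  0 | 0-0000,000-00
  4 | -00100,000-00
  10 | 0-1010,001-10
  14 | 001-10  (sole → essential)
  16 | 0-0000,01-000
  24 | 01-000,0110-0
  26 | -11010,0-1010,0110-0
  34 | 100-10  (sole → essential)
  38 | 100-10,1001-0,10011-
  39 | 10011-  (sole → essential)
  40 | 10100-  (sole → essential)
  41 | 101-01,10100-
  53 | 11-101  (sole → essential)
  58 | -11010  (sole → essential)
  61 | 1-1101,11-101,1111-1
  63 | -11111,1111-1
Essential prime implicants: -11010, 001-10, 100-10, 10011-, 10100-, 11-101
Petrick residual → -11111, 000-00, 01-000
Minimum SOP uses 9 PIs: bcd'ef' + bcdef + a'b'c'e'f' + a'b'cef' + a'bd'e'f' + ab'c'ef' + ab'c'de + ab'cd'e' + abde'f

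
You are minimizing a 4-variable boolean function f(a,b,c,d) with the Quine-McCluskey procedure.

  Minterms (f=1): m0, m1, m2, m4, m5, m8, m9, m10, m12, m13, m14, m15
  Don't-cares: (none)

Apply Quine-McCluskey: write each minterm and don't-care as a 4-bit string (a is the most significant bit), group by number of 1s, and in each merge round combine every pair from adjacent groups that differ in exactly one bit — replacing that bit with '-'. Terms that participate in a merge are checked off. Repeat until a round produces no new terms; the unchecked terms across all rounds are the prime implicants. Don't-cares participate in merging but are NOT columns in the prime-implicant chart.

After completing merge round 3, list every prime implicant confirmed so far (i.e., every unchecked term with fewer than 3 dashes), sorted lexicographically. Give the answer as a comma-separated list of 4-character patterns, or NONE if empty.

size-2^0 implicants → 0000(✓)  0001(✓)  0010(✓)  0100(✓)  0101(✓)  1000(✓)  1001(✓)  1010(✓)  1100(✓)  1101(✓)  1110(✓)  1111(✓)
size-2^1 implicants → -000(✓)  -001(✓)  -010(✓)  -100(✓)  -101(✓)  0-00(✓)  0-01(✓)  00-0(✓)  000-(✓)  010-(✓)  1-00(✓)  1-01(✓)  1-10(✓)  10-0(✓)  100-(✓)  11-0(✓)  11-1(✓)  110-(✓)  111-(✓)
size-2^2 implicants → --00(✓)  --01(✓)  -0-0  -00-(✓)  -10-(✓)  0-0-(✓)  1--0  1-0-(✓)  11--
size-2^3 implicants → --0-
Unchecked terms (primes): --0-, -0-0, 1--0, 11--

-0-0, 1--0, 11--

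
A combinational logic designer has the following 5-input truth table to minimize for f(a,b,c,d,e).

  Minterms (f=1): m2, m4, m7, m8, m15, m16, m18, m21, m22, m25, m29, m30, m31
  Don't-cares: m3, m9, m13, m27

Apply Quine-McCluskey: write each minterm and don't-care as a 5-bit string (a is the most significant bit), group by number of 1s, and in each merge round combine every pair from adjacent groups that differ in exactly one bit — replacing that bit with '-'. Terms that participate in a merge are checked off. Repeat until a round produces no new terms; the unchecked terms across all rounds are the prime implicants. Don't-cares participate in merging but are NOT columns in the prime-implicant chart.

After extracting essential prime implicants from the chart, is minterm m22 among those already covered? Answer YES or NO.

NO

[col 0] 00010*, 00011*, 00100, 00111*, 01000*, 01001*, 01101*, 01111*, 10000*, 10010*, 10101*, 10110*, 11001*, 11011*, 11101*, 11110*, 11111*
[col 1] -0010, -1001*, -1101*, -1111*, 0-111, 00-11, 0001-, 01-01*, 0100-, 011-1*, 1-101, 1-110, 10-10, 100-0, 11-01*, 11-11*, 110-1*, 111-1*, 1111-
[col 2] -1-01, -11-1, 11--1
Prime implicants: -0010, -1-01, -11-1, 0-111, 00-11, 0001-, 00100, 0100-, 1-101, 1-110, 10-10, 100-0, 11--1, 1111-
PI chart (minterm → PIs covering it):
  2 | -0010,0001-
  4 | 00100  (sole → essential)
  7 | 0-111,00-11
  8 | 0100-  (sole → essential)
  15 | -11-1,0-111
  16 | 100-0  (sole → essential)
  18 | -0010,10-10,100-0
  21 | 1-101  (sole → essential)
  22 | 1-110,10-10
  25 | -1-01,11--1
  29 | -1-01,-11-1,1-101,11--1
  30 | 1-110,1111-
  31 | -11-1,11--1,1111-
Essential prime implicants: 00100, 0100-, 1-101, 100-0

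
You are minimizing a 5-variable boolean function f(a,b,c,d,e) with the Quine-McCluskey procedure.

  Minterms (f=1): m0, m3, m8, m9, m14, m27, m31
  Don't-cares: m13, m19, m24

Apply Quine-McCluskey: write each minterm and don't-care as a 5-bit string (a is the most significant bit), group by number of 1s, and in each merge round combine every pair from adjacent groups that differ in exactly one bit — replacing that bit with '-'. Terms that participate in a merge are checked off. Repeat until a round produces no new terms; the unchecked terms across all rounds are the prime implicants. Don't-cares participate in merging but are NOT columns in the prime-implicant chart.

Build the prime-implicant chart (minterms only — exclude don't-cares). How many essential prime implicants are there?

4

[col 0] 00000*, 00011*, 01000*, 01001*, 01101*, 01110, 10011*, 11000*, 11011*, 11111*
[col 1] -0011, -1000, 0-000, 01-01, 0100-, 1-011, 11-11
Prime implicants: -0011, -1000, 0-000, 01-01, 0100-, 01110, 1-011, 11-11
PI chart (minterm → PIs covering it):
  0 | 0-000  (sole → essential)
  3 | -0011  (sole → essential)
  8 | -1000,0-000,0100-
  9 | 01-01,0100-
  14 | 01110  (sole → essential)
  27 | 1-011,11-11
  31 | 11-11  (sole → essential)
Essential prime implicants: -0011, 0-000, 01110, 11-11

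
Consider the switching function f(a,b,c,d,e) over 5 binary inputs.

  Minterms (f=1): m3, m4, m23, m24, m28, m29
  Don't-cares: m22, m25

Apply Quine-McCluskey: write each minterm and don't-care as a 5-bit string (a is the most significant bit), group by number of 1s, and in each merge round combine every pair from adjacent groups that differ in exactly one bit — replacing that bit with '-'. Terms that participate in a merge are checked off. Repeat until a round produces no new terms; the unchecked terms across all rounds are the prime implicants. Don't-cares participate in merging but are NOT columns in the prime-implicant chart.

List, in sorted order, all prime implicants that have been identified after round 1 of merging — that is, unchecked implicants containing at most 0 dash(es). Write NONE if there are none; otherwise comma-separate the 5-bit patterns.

00011, 00100

[col 0] 00011, 00100, 10110*, 10111*, 11000*, 11001*, 11100*, 11101*
[col 1] 1011-, 11-00*, 11-01*, 1100-*, 1110-*
[col 2] 11-0-
Prime implicants: 00011, 00100, 1011-, 11-0-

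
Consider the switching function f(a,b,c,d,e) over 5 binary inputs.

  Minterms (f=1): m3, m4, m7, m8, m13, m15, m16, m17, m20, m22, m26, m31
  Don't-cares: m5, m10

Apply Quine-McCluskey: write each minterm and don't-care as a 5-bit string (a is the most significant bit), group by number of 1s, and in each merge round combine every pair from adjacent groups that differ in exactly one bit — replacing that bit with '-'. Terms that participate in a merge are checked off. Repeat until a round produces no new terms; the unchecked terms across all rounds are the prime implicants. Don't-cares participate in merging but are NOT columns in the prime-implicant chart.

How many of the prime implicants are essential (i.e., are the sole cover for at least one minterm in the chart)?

7

size-2^0 implicants → 00011(✓)  00100(✓)  00101(✓)  00111(✓)  01000(✓)  01010(✓)  01101(✓)  01111(✓)  10000(✓)  10001(✓)  10100(✓)  10110(✓)  11010(✓)  11111(✓)
size-2^1 implicants → -0100  -1010  -1111  0-101(✓)  0-111(✓)  00-11  001-1(✓)  0010-  010-0  011-1(✓)  10-00  1000-  101-0
size-2^2 implicants → 0-1-1
Unchecked terms (primes): -0100, -1010, -1111, 0-1-1, 00-11, 0010-, 010-0, 10-00, 1000-, 101-0
Minterm coverage:
  m3 ⊆ 00-11 [E]
  m4 ⊆ -0100,0010-
  m7 ⊆ 0-1-1,00-11
  m8 ⊆ 010-0 [E]
  m13 ⊆ 0-1-1 [E]
  m15 ⊆ -1111,0-1-1
  m16 ⊆ 10-00,1000-
  m17 ⊆ 1000- [E]
  m20 ⊆ -0100,10-00,101-0
  m22 ⊆ 101-0 [E]
  m26 ⊆ -1010 [E]
  m31 ⊆ -1111 [E]
E = {-1010, -1111, 0-1-1, 00-11, 010-0, 1000-, 101-0}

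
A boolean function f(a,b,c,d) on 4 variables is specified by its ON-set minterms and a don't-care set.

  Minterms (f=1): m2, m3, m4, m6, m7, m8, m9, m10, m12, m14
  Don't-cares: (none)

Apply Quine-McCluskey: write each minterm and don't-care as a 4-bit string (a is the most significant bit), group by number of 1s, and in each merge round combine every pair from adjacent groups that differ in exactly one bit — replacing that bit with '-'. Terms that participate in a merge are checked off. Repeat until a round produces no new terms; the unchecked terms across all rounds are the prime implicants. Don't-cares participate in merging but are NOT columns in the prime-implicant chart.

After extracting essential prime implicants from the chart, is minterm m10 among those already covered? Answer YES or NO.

NO

size-2^0 implicants → 0010(✓)  0011(✓)  0100(✓)  0110(✓)  0111(✓)  1000(✓)  1001(✓)  1010(✓)  1100(✓)  1110(✓)
size-2^1 implicants → -010(✓)  -100(✓)  -110(✓)  0-10(✓)  0-11(✓)  001-(✓)  01-0(✓)  011-(✓)  1-00(✓)  1-10(✓)  10-0(✓)  100-  11-0(✓)
size-2^2 implicants → --10  -1-0  0-1-  1--0
Unchecked terms (primes): --10, -1-0, 0-1-, 1--0, 100-
Minterm coverage:
  m2 ⊆ --10,0-1-
  m3 ⊆ 0-1- [E]
  m4 ⊆ -1-0 [E]
  m6 ⊆ --10,-1-0,0-1-
  m7 ⊆ 0-1- [E]
  m8 ⊆ 1--0,100-
  m9 ⊆ 100- [E]
  m10 ⊆ --10,1--0
  m12 ⊆ -1-0,1--0
  m14 ⊆ --10,-1-0,1--0
E = {-1-0, 0-1-, 100-}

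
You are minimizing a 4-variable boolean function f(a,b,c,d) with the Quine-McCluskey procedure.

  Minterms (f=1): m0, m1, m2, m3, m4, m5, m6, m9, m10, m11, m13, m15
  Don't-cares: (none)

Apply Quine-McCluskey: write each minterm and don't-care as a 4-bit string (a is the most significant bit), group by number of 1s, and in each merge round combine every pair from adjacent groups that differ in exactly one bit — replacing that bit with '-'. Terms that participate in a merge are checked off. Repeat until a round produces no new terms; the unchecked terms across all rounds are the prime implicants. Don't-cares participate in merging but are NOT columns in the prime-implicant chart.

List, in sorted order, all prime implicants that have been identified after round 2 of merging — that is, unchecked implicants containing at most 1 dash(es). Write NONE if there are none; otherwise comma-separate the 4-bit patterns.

NONE

Round 0: 0000✓ 0001✓ 0010✓ 0011✓ 0100✓ 0101✓ 0110✓ 1001✓ 1010✓ 1011✓ 1101✓ 1111✓
Round 1: -001✓ -010✓ -011✓ -101✓ 0-00✓ 0-01✓ 0-10✓ 00-0✓ 00-1✓ 000-✓ 001-✓ 01-0✓ 010-✓ 1-01✓ 1-11✓ 10-1✓ 101-✓ 11-1✓
Round 2: --01 -0-1 -01- 0--0 0-0- 00-- 1--1
PIs = {--01, -0-1, -01-, 0--0, 0-0-, 00--, 1--1}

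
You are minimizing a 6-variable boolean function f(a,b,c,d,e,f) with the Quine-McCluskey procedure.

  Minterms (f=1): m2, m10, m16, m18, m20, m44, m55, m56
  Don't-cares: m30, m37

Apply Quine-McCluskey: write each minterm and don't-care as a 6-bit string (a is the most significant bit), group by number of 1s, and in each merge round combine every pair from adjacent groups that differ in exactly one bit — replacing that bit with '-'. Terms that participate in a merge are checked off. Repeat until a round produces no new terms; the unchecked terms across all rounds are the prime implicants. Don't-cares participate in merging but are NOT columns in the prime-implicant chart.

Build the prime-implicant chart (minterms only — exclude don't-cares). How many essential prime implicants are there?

[col 0] 000010*, 001010*, 010000*, 010010*, 010100*, 011110, 100101, 101100, 110111, 111000
[col 1] 0-0010, 00-010, 010-00, 0100-0
Prime implicants: 0-0010, 00-010, 010-00, 0100-0, 011110, 100101, 101100, 110111, 111000
PI chart (minterm → PIs covering it):
  2 | 0-0010,00-010
  10 | 00-010  (sole → essential)
  16 | 010-00,0100-0
  18 | 0-0010,0100-0
  20 | 010-00  (sole → essential)
  44 | 101100  (sole → essential)
  55 | 110111  (sole → essential)
  56 | 111000  (sole → essential)
Essential prime implicants: 00-010, 010-00, 101100, 110111, 111000

5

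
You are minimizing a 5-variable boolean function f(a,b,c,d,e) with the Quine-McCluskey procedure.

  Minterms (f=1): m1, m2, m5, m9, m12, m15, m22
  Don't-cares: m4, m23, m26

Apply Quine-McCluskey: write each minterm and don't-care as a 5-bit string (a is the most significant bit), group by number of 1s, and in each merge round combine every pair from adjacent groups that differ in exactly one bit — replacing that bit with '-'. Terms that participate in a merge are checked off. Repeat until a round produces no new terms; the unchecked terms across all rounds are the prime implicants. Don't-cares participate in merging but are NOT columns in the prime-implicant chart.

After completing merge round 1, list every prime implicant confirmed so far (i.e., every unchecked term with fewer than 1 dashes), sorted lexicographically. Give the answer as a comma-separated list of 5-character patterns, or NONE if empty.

[col 0] 00001*, 00010, 00100*, 00101*, 01001*, 01100*, 01111, 10110*, 10111*, 11010
[col 1] 0-001, 0-100, 00-01, 0010-, 1011-
Prime implicants: 0-001, 0-100, 00-01, 00010, 0010-, 01111, 1011-, 11010

00010, 01111, 11010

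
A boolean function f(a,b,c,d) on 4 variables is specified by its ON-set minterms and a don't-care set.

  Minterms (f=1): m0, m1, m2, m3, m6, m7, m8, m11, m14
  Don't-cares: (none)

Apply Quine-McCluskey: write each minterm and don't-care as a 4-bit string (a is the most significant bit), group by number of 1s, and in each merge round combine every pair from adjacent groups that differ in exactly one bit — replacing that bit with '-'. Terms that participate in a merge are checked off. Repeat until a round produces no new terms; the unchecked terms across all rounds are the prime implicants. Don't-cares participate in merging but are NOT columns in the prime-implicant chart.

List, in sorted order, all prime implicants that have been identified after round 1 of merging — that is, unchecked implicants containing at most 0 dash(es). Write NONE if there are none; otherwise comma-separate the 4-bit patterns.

Round 0: 0000✓ 0001✓ 0010✓ 0011✓ 0110✓ 0111✓ 1000✓ 1011✓ 1110✓
Round 1: -000 -011 -110 0-10✓ 0-11✓ 00-0✓ 00-1✓ 000-✓ 001-✓ 011-✓
Round 2: 0-1- 00--
PIs = {-000, -011, -110, 0-1-, 00--}

NONE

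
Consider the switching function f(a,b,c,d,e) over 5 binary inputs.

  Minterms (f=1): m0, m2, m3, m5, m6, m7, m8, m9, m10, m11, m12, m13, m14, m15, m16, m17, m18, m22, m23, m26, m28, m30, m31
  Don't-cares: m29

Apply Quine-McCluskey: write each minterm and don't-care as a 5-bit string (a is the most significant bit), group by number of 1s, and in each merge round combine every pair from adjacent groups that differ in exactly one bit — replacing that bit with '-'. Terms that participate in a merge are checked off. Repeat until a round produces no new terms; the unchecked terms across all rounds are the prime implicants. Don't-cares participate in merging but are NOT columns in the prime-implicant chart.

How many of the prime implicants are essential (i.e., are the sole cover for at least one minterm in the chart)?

Round 0: 00000✓ 00010✓ 00011✓ 00101✓ 00110✓ 00111✓ 01000✓ 01001✓ 01010✓ 01011✓ 01100✓ 01101✓ 01110✓ 01111✓ 10000✓ 10001✓ 10010✓ 10110✓ 10111✓ 11010✓ 11100✓ 11101✓ 11110✓ 11111✓
Round 1: -0000✓ -0010✓ -0110✓ -0111✓ -1010✓ -1100✓ -1101✓ -1110✓ -1111✓ 0-000✓ 0-010✓ 0-011✓ 0-101✓ 0-110✓ 0-111✓ 00-10✓ 00-11✓ 000-0✓ 0001-✓ 001-1✓ 0011-✓ 01-00✓ 01-01✓ 01-10✓ 01-11✓ 010-0✓ 010-1✓ 0100-✓ 0101-✓ 011-0✓ 011-1✓ 0110-✓ 0111-✓ 1-010✓ 1-110✓ 1-111✓ 10-10✓ 100-0✓ 1000- 1011-✓ 11-10✓ 111-0✓ 111-1✓ 1110-✓ 1111-✓
Round 2: --010✓ --110✓ --111✓ -0-10✓ -00-0 -011-✓ -1-10✓ -11-0✓ -11-1✓ -110-✓ -111-✓ 0--10✓ 0--11✓ 0-0-0 0-01-✓ 0-1-1 0-11-✓ 00-1-✓ 01--0✓ 01--1✓ 01-0-✓ 01-1-✓ 010--✓ 011--✓ 1--10✓ 1-11-✓ 111--✓
Round 3: ---10 --11- -11-- 0--1- 01---
PIs = {---10, --11-, -00-0, -11--, 0--1-, 0-0-0, 0-1-1, 01---, 1000-}
Coverage chart:
  m0: -00-0,0-0-0
  m2: ---10,-00-0,0--1-,0-0-0
  m3: 0--1- ←essential
  m5: 0-1-1 ←essential
  m6: ---10,--11-,0--1-
  m7: --11-,0--1-,0-1-1
  m8: 0-0-0,01---
  m9: 01--- ←essential
  m10: ---10,0--1-,0-0-0,01---
  m11: 0--1-,01---
  m12: -11--,01---
  m13: -11--,0-1-1,01---
  m14: ---10,--11-,-11--,0--1-,01---
  m15: --11-,-11--,0--1-,0-1-1,01---
  m16: -00-0,1000-
  m17: 1000- ←essential
  m18: ---10,-00-0
  m22: ---10,--11-
  m23: --11- ←essential
  m26: ---10 ←essential
  m28: -11-- ←essential
  m30: ---10,--11-,-11--
  m31: --11-,-11--
Essential: ---10, --11-, -11--, 0--1-, 0-1-1, 01---, 1000-

7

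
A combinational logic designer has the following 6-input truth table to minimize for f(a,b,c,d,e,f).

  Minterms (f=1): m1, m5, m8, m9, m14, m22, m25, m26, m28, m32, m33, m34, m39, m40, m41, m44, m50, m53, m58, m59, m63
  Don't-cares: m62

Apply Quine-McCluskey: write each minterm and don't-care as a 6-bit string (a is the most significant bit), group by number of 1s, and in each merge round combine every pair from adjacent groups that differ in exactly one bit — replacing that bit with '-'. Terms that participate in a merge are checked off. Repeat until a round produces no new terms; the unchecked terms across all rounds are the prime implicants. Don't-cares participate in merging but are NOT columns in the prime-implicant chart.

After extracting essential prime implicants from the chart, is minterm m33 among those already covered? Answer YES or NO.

[col 0] 000001*, 000101*, 001000*, 001001*, 001110, 010110, 011001*, 011010*, 011100, 100000*, 100001*, 100010*, 100111, 101000*, 101001*, 101100*, 110010*, 110101, 111010*, 111011*, 111110*, 111111*
[col 1] -00001*, -01000*, -01001*, -11010, 0-1001, 00-001*, 000-01, 00100-*, 1-0010, 10-000*, 10-001*, 1000-0, 10000-*, 101-00, 10100-*, 11-010, 111-10*, 111-11*, 11101-*, 11111-*
[col 2] -0-001, -0100-, 10-00-, 111-1-
Prime implicants: -0-001, -0100-, -11010, 0-1001, 000-01, 001110, 010110, 011100, 1-0010, 10-00-, 1000-0, 100111, 101-00, 11-010, 110101, 111-1-
PI chart (minterm → PIs covering it):
  1 | -0-001,000-01
  5 | 000-01  (sole → essential)
  8 | -0100-  (sole → essential)
  9 | -0-001,-0100-,0-1001
  14 | 001110  (sole → essential)
  22 | 010110  (sole → essential)
  25 | 0-1001  (sole → essential)
  26 | -11010  (sole → essential)
  28 | 011100  (sole → essential)
  32 | 10-00-,1000-0
  33 | -0-001,10-00-
  34 | 1-0010,1000-0
  39 | 100111  (sole → essential)
  40 | -0100-,10-00-,101-00
  41 | -0-001,-0100-,10-00-
  44 | 101-00  (sole → essential)
  50 | 1-0010,11-010
  53 | 110101  (sole → essential)
  58 | -11010,11-010,111-1-
  59 | 111-1-  (sole → essential)
  63 | 111-1-  (sole → essential)
Essential prime implicants: -0100-, -11010, 0-1001, 000-01, 001110, 010110, 011100, 100111, 101-00, 110101, 111-1-

NO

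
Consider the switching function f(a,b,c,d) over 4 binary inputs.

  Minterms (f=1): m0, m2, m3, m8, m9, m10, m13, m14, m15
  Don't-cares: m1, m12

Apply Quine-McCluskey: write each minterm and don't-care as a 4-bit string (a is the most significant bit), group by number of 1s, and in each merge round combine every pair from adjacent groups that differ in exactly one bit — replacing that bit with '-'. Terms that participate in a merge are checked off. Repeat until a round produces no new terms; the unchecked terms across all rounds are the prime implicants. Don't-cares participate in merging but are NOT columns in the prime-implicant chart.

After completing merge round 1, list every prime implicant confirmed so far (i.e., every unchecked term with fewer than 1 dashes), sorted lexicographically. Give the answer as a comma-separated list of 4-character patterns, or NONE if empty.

Round 0: 0000✓ 0001✓ 0010✓ 0011✓ 1000✓ 1001✓ 1010✓ 1100✓ 1101✓ 1110✓ 1111✓
Round 1: -000✓ -001✓ -010✓ 00-0✓ 00-1✓ 000-✓ 001-✓ 1-00✓ 1-01✓ 1-10✓ 10-0✓ 100-✓ 11-0✓ 11-1✓ 110-✓ 111-✓
Round 2: -0-0 -00- 00-- 1--0 1-0- 11--
PIs = {-0-0, -00-, 00--, 1--0, 1-0-, 11--}

NONE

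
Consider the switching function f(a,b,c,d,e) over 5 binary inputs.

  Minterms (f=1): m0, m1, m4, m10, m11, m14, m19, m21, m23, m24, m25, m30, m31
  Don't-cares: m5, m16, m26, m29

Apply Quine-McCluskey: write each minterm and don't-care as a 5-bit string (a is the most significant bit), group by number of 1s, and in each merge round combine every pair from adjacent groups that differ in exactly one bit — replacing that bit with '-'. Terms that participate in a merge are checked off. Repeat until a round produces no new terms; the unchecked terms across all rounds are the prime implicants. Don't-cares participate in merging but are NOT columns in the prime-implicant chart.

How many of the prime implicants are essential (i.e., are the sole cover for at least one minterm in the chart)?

4

Round 0: 00000✓ 00001✓ 00100✓ 00101✓ 01010✓ 01011✓ 01110✓ 10000✓ 10011✓ 10101✓ 10111✓ 11000✓ 11001✓ 11010✓ 11101✓ 11110✓ 11111✓
Round 1: -0000 -0101 -1010✓ -1110✓ 00-00✓ 00-01✓ 0000-✓ 0010-✓ 01-10✓ 0101- 1-000 1-101✓ 1-111✓ 10-11 101-1✓ 11-01 11-10✓ 110-0 1100- 111-1✓ 1111-
Round 2: -1-10 00-0- 1-1-1
PIs = {-0000, -0101, -1-10, 00-0-, 0101-, 1-000, 1-1-1, 10-11, 11-01, 110-0, 1100-, 1111-}
Coverage chart:
  m0: -0000,00-0-
  m1: 00-0- ←essential
  m4: 00-0- ←essential
  m10: -1-10,0101-
  m11: 0101- ←essential
  m14: -1-10 ←essential
  m19: 10-11 ←essential
  m21: -0101,1-1-1
  m23: 1-1-1,10-11
  m24: 1-000,110-0,1100-
  m25: 11-01,1100-
  m30: -1-10,1111-
  m31: 1-1-1,1111-
Essential: -1-10, 00-0-, 0101-, 10-11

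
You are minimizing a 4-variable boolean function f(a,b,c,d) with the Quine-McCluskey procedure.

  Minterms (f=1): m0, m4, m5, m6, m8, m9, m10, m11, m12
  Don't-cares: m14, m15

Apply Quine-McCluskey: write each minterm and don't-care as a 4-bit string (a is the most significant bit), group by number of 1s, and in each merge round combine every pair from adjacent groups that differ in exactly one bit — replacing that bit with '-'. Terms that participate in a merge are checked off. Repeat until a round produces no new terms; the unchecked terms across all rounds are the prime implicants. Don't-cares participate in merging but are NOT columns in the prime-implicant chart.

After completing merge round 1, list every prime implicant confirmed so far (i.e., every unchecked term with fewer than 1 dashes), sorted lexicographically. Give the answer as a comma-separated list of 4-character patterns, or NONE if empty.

Round 0: 0000✓ 0100✓ 0101✓ 0110✓ 1000✓ 1001✓ 1010✓ 1011✓ 1100✓ 1110✓ 1111✓
Round 1: -000✓ -100✓ -110✓ 0-00✓ 01-0✓ 010- 1-00✓ 1-10✓ 1-11✓ 10-0✓ 10-1✓ 100-✓ 101-✓ 11-0✓ 111-✓
Round 2: --00 -1-0 1--0 1-1- 10--
PIs = {--00, -1-0, 010-, 1--0, 1-1-, 10--}

NONE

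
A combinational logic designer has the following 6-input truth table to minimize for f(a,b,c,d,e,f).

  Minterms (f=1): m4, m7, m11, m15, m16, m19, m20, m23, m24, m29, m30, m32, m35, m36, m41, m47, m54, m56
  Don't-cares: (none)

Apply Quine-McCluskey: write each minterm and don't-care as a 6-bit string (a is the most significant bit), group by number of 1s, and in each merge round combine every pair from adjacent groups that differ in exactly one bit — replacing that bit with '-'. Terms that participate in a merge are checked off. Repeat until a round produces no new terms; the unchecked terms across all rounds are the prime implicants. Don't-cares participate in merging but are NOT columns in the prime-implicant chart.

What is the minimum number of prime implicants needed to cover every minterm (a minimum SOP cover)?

13

[col 0] 000100*, 000111*, 001011*, 001111*, 010000*, 010011*, 010100*, 010111*, 011000*, 011101, 011110, 100000*, 100011, 100100*, 101001, 101111*, 110110, 111000*
[col 1] -00100, -01111, -11000, 0-0100, 0-0111, 00-111, 001-11, 01-000, 010-00, 010-11, 100-00
Prime implicants: -00100, -01111, -11000, 0-0100, 0-0111, 00-111, 001-11, 01-000, 010-00, 010-11, 011101, 011110, 100-00, 100011, 101001, 110110
PI chart (minterm → PIs covering it):
  4 | -00100,0-0100
  7 | 0-0111,00-111
  11 | 001-11  (sole → essential)
  15 | -01111,00-111,001-11
  16 | 01-000,010-00
  19 | 010-11  (sole → essential)
  20 | 0-0100,010-00
  23 | 0-0111,010-11
  24 | -11000,01-000
  29 | 011101  (sole → essential)
  30 | 011110  (sole → essential)
  32 | 100-00  (sole → essential)
  35 | 100011  (sole → essential)
  36 | -00100,100-00
  41 | 101001  (sole → essential)
  47 | -01111  (sole → essential)
  54 | 110110  (sole → essential)
  56 | -11000  (sole → essential)
Essential prime implicants: -01111, -11000, 001-11, 010-11, 011101, 011110, 100-00, 100011, 101001, 110110
Petrick residual → -00100, 0-0111, 010-00
Minimum SOP uses 13 PIs: b'c'de'f' + b'cdef + bcd'e'f' + a'c'def + a'b'cef + a'bc'e'f' + a'bc'ef + a'bcde'f + a'bcdef' + ab'c'e'f' + ab'c'd'ef + ab'cd'e'f + abc'def'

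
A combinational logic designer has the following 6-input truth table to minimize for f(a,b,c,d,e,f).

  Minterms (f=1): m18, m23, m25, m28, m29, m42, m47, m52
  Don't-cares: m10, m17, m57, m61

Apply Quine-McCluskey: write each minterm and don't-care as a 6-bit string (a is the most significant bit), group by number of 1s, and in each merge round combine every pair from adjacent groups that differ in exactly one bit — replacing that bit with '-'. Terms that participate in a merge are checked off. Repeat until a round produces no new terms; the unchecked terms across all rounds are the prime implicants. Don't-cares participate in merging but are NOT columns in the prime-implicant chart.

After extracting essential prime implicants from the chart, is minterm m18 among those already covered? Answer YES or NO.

YES

size-2^0 implicants → 001010(✓)  010001(✓)  010010  010111  011001(✓)  011100(✓)  011101(✓)  101010(✓)  101111  110100  111001(✓)  111101(✓)
size-2^1 implicants → -01010  -11001(✓)  -11101(✓)  01-001  011-01(✓)  01110-  111-01(✓)
size-2^2 implicants → -11-01
Unchecked terms (primes): -01010, -11-01, 01-001, 010010, 010111, 01110-, 101111, 110100
Minterm coverage:
  m18 ⊆ 010010 [E]
  m23 ⊆ 010111 [E]
  m25 ⊆ -11-01,01-001
  m28 ⊆ 01110- [E]
  m29 ⊆ -11-01,01110-
  m42 ⊆ -01010 [E]
  m47 ⊆ 101111 [E]
  m52 ⊆ 110100 [E]
E = {-01010, 010010, 010111, 01110-, 101111, 110100}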